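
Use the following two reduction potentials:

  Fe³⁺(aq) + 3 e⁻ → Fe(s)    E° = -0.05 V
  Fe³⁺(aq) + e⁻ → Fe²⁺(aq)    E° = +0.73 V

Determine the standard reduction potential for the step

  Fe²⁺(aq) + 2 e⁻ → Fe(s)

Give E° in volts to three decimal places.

-0.440 V

Sequential free energies add, so n₃E°₃ = n₁E°₁ + n₂E°₂.
With n₃ = 3, and the known step contributing 1×(+0.73) V, the unknown satisfies 2·E° = 3×(-0.05) − 1×(+0.73) = -0.880.
E° = -0.880 / 2 = -0.440 V.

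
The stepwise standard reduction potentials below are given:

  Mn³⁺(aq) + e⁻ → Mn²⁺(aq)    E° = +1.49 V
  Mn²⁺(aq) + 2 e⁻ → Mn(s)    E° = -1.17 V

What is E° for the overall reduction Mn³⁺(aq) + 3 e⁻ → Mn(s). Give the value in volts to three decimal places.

-0.283 V

Standard free energies of sequential steps add: ΔG°₃ = ΔG°₁ + ΔG°₂, so n₃E°₃ = n₁E°₁ + n₂E°₂.
E°₃ = (1×+1.49 + 2×-1.17) / 3 = (-0.850) / 3 = -0.283 V.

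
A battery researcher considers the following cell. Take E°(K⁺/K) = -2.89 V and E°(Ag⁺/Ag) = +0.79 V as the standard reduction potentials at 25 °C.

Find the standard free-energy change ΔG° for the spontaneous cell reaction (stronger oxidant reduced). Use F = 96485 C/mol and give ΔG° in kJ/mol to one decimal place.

Ag⁺/Ag (E° = +0.79 V) is the cathode; K⁺/K (E° = -2.89 V) is the anode, so E°cell = +3.68 V.
Balancing electrons gives n = 1 (lcm of 1 and 1).
ΔG° = −nFE° = −(1)(96485)(+3.68) = -355,065 J = -355.1 kJ/mol.

-355.1 kJ/mol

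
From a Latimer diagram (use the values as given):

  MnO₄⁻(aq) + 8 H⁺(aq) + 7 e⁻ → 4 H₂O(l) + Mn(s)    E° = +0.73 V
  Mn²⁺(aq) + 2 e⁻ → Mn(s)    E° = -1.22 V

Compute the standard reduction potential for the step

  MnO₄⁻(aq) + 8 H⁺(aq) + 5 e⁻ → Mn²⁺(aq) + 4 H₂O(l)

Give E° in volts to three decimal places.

+1.510 V

Sequential free energies add, so n₃E°₃ = n₁E°₁ + n₂E°₂.
With n₃ = 7, and the known step contributing 2×(-1.22) V, the unknown satisfies 5·E° = 7×(+0.73) − 2×(-1.22) = +7.550.
E° = +7.550 / 5 = +1.510 V.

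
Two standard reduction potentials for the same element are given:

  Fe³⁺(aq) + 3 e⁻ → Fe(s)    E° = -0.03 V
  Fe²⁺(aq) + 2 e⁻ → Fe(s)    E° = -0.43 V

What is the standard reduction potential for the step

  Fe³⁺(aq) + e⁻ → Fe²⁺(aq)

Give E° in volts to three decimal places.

+0.770 V

Sequential free energies add, so n₃E°₃ = n₁E°₁ + n₂E°₂.
With n₃ = 3, and the known step contributing 2×(-0.43) V, the unknown satisfies 1·E° = 3×(-0.03) − 2×(-0.43) = +0.770.
E° = +0.770 / 1 = +0.770 V.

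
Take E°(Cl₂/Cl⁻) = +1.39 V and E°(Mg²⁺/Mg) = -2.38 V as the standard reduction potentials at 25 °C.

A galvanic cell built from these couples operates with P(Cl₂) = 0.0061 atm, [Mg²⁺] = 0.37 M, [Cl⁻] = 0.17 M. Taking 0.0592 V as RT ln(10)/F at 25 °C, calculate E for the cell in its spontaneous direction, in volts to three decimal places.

Cl₂/Cl⁻ is the cathode (higher E°), Mg²⁺/Mg the anode: E°cell = +1.39 − (-2.38) = +3.77 V, n = 2.
Overall: Cl₂(g) + Mg(s) → 2 Cl⁻(aq) + Mg²⁺(aq)
Q = [Cl⁻]^2·[Mg²⁺] / (P(Cl₂)); log Q = 0.244.
E = E° − (0.0592/n) log Q = +3.77 − (0.0592/2)(0.244) = +3.763 V.

+3.763 V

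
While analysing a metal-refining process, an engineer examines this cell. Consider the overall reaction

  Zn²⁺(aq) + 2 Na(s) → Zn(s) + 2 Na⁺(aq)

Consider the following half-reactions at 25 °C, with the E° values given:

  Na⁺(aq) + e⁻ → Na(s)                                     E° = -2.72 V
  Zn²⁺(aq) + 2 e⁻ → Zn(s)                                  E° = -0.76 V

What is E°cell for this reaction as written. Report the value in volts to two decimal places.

+1.96 V

The Zn²⁺/Zn couple has the higher reduction potential, so it is the cathode; Na⁺/Na is oxidised at the anode.
E°cell = E°(cathode) − E°(anode) = (-0.76) − (-2.72) = +1.96 V.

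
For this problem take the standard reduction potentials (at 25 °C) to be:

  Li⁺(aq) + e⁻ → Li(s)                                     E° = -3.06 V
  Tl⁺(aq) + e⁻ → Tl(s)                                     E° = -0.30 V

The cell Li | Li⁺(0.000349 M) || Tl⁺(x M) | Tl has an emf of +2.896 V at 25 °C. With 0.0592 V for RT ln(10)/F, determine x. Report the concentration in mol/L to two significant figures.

0.069 M

Tl⁺/Tl is the cathode, Li⁺/Li the anode: E°cell = +2.76 V, n = 1.
Overall reaction: Tl⁺(aq) + Li(s) → Tl(s) + Li⁺(aq); Q = [Li⁺]^1/[Tl⁺]^1.
From E = E° − (0.0592/n) log Q: log Q = (E° − E)·n/0.0592 = (+2.76 − (+2.896))·1/0.0592 = -2.2973.
So 1·log[Tl⁺] = 1·log(0.000349) − log Q = -3.4572 − (-2.2973) = -1.1599; [Tl⁺] = 10^(-1.1599) ≈ 0.069 M.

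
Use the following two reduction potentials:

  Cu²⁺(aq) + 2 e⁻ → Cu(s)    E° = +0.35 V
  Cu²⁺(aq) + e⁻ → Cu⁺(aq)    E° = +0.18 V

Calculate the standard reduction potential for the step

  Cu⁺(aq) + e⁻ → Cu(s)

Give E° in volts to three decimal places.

Sequential free energies add, so n₃E°₃ = n₁E°₁ + n₂E°₂.
With n₃ = 2, and the known step contributing 1×(+0.18) V, the unknown satisfies 1·E° = 2×(+0.35) − 1×(+0.18) = +0.520.
E° = +0.520 / 1 = +0.520 V.

+0.520 V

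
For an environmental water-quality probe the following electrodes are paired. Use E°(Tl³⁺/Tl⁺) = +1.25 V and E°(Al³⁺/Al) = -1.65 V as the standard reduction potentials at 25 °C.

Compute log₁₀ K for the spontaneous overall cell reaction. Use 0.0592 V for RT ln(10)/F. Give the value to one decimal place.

293.9

Cathode: Tl³⁺/Tl⁺; anode: Al³⁺/Al. E°cell = +2.90 V, n = 6.
log K = nE°cell / 0.0592 = (6)(+2.90) / 0.0592 = 293.9.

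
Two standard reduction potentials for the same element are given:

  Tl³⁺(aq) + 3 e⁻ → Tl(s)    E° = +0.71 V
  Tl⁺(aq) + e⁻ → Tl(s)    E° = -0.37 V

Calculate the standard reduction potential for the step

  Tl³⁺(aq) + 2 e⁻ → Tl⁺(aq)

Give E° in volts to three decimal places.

Sequential free energies add, so n₃E°₃ = n₁E°₁ + n₂E°₂.
With n₃ = 3, and the known step contributing 1×(-0.37) V, the unknown satisfies 2·E° = 3×(+0.71) − 1×(-0.37) = +2.500.
E° = +2.500 / 2 = +1.250 V.

+1.250 V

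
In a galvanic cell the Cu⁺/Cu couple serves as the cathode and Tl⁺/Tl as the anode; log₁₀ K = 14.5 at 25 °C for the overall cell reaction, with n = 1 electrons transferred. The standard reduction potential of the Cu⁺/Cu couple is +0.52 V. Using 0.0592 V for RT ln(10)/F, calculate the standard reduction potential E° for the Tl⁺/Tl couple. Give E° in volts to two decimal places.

E°cell = (0.0592/n)·log K = (0.0592/1)(14.5) = +0.858 V.
Since Cu⁺/Cu is the cathode and Tl⁺/Tl the anode, E°cell = E°(Cu⁺/Cu) − E°(Tl⁺/Tl).
So E°(Tl⁺/Tl) = E°(Cu⁺/Cu) − E°cell = (+0.52) − (+0.858) = -0.34 V.

-0.34 V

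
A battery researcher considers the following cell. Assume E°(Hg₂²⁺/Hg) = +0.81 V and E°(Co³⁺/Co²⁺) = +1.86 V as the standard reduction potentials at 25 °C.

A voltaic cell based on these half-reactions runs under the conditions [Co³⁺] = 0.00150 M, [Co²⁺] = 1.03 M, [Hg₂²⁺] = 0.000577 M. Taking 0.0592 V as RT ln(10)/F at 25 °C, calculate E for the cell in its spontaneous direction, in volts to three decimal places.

Co³⁺/Co²⁺ is the cathode (higher E°), Hg₂²⁺/Hg the anode: E°cell = +1.86 − (+0.81) = +1.05 V, n = 2.
Overall: 2 Co³⁺(aq) + 2 Hg(l) → 2 Co²⁺(aq) + Hg₂²⁺(aq)
Q = [Co²⁺]^2·[Hg₂²⁺] / ([Co³⁺]^2); log Q = 2.435.
E = E° − (0.0592/n) log Q = +1.05 − (0.0592/2)(2.435) = +0.978 V.

+0.978 V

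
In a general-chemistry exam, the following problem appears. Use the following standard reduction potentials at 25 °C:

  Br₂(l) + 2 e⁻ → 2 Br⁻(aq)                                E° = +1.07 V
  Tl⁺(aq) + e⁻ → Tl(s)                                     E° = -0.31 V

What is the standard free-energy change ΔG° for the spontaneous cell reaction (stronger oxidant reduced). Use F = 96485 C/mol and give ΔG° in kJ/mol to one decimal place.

-266.3 kJ/mol

Br₂/Br⁻ (E° = +1.07 V) is the cathode; Tl⁺/Tl (E° = -0.31 V) is the anode, so E°cell = +1.38 V.
Balancing electrons gives n = 2 (lcm of 2 and 1).
ΔG° = −nFE° = −(2)(96485)(+1.38) = -266,299 J = -266.3 kJ/mol.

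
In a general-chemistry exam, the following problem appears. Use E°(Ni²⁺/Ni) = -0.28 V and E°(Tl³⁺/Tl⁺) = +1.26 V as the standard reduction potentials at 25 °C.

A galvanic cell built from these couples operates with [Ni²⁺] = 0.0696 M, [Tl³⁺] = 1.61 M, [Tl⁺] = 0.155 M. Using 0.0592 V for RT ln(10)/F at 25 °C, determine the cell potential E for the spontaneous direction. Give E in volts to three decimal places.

Tl³⁺/Tl⁺ is the cathode (higher E°), Ni²⁺/Ni the anode: E°cell = +1.26 − (-0.28) = +1.54 V, n = 2.
Overall: Tl³⁺(aq) + Ni(s) → Tl⁺(aq) + Ni²⁺(aq)
Q = [Tl⁺]·[Ni²⁺] / ([Tl³⁺]); log Q = -2.174.
E = E° − (0.0592/n) log Q = +1.54 − (0.0592/2)(-2.174) = +1.604 V.

+1.604 V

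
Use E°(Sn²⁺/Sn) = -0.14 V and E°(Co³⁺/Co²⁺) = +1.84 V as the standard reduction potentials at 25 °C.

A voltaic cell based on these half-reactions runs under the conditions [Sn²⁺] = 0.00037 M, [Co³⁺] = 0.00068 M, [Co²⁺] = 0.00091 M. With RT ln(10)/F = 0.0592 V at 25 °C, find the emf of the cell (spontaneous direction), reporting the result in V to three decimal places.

+2.074 V

Co³⁺/Co²⁺ is the cathode (higher E°), Sn²⁺/Sn the anode: E°cell = +1.84 − (-0.14) = +1.98 V, n = 2.
Overall: 2 Co³⁺(aq) + Sn(s) → 2 Co²⁺(aq) + Sn²⁺(aq)
Q = [Co²⁺]^2·[Sn²⁺] / ([Co³⁺]^2); log Q = -3.179.
E = E° − (0.0592/n) log Q = +1.98 − (0.0592/2)(-3.179) = +2.074 V.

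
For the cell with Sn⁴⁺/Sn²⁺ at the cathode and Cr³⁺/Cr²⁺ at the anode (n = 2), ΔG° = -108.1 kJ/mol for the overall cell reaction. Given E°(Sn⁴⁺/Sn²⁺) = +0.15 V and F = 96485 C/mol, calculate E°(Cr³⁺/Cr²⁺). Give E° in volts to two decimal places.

E°cell = −ΔG°/(nF) = −(-108.1×10³)/((2)(96485)) = +0.560 V.
Since Sn⁴⁺/Sn²⁺ is the cathode and Cr³⁺/Cr²⁺ the anode, E°cell = E°(Sn⁴⁺/Sn²⁺) − E°(Cr³⁺/Cr²⁺).
So E°(Cr³⁺/Cr²⁺) = E°(Sn⁴⁺/Sn²⁺) − E°cell = (+0.15) − (+0.560) = -0.41 V.

-0.41 V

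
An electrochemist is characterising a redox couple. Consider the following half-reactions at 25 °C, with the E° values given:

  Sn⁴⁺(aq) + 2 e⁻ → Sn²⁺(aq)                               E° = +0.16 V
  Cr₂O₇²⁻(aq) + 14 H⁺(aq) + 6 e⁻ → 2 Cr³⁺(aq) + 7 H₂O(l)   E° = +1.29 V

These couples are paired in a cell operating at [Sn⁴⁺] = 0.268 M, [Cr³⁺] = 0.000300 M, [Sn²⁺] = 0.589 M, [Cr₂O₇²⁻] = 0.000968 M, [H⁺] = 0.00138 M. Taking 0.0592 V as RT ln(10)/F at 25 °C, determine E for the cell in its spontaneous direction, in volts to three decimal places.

+0.785 V

Cr₂O₇²⁻/Cr³⁺ is the cathode (higher E°), Sn⁴⁺/Sn²⁺ the anode: E°cell = +1.29 − (+0.16) = +1.13 V, n = 6.
Overall: Cr₂O₇²⁻(aq) + 14 H⁺(aq) + 3 Sn²⁺(aq) → 2 Cr³⁺(aq) + 7 H₂O(l) + 3 Sn⁴⁺(aq)
Q = [Cr³⁺]^2·[Sn⁴⁺]^3 / ([Cr₂O₇²⁻]·[H⁺]^14·[Sn²⁺]^3); log Q = 34.984.
E = E° − (0.0592/n) log Q = +1.13 − (0.0592/6)(34.984) = +0.785 V.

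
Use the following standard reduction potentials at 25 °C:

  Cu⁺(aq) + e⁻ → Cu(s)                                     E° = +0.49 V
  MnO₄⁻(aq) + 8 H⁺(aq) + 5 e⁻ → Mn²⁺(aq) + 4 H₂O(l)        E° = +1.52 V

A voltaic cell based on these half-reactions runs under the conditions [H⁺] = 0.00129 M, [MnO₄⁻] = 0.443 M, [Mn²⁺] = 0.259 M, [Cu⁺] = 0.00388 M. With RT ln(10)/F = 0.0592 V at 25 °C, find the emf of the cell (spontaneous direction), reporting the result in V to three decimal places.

+0.902 V

MnO₄⁻/Mn²⁺ is the cathode (higher E°), Cu⁺/Cu the anode: E°cell = +1.52 − (+0.49) = +1.03 V, n = 5.
Overall: MnO₄⁻(aq) + 8 H⁺(aq) + 5 Cu(s) → Mn²⁺(aq) + 4 H₂O(l) + 5 Cu⁺(aq)
Q = [Mn²⁺]·[Cu⁺]^5 / ([MnO₄⁻]·[H⁺]^8); log Q = 10.826.
E = E° − (0.0592/n) log Q = +1.03 − (0.0592/5)(10.826) = +0.902 V.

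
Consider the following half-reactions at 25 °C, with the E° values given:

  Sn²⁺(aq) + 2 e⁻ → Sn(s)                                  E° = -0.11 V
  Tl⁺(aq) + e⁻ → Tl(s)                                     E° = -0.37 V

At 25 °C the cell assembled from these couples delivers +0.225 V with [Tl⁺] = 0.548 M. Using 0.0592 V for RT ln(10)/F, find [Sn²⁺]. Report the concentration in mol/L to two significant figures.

0.020 M

Sn²⁺/Sn is the cathode, Tl⁺/Tl the anode: E°cell = +0.26 V, n = 2.
Overall reaction: Sn²⁺(aq) + 2 Tl(s) → Sn(s) + 2 Tl⁺(aq); Q = [Tl⁺]^2/[Sn²⁺]^1.
From E = E° − (0.0592/n) log Q: log Q = (E° − E)·n/0.0592 = (+0.26 − (+0.225))·2/0.0592 = 1.1824.
So 1·log[Sn²⁺] = 2·log(0.548) − log Q = -0.5224 − (1.1824) = -1.7048; [Sn²⁺] = 10^(-1.7048) ≈ 0.020 M.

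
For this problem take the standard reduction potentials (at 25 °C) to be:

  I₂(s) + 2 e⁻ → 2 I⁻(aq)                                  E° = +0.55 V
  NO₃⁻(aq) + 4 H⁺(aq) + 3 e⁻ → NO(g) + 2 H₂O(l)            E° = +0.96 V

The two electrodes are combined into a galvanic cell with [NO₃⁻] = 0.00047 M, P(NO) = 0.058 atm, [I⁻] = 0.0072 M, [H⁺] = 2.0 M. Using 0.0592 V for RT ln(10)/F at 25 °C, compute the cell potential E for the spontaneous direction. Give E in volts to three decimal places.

+0.266 V

NO₃⁻/NO is the cathode (higher E°), I₂/I⁻ the anode: E°cell = +0.96 − (+0.55) = +0.41 V, n = 6.
Overall: 2 NO₃⁻(aq) + 8 H⁺(aq) + 6 I⁻(aq) → 2 NO(g) + 4 H₂O(l) + 3 I₂(s)
Q = P(NO)^2 / ([NO₃⁻]^2·[H⁺]^8·[I⁻]^6); log Q = 14.630.
E = E° − (0.0592/n) log Q = +0.41 − (0.0592/6)(14.630) = +0.266 V.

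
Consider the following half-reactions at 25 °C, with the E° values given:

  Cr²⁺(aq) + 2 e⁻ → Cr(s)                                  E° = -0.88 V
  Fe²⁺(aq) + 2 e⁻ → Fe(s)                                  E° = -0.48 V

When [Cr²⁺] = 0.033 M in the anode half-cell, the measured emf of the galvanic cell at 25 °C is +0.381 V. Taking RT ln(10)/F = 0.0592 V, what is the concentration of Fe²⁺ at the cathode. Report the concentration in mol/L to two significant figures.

0.0075 M

Fe²⁺/Fe is the cathode, Cr²⁺/Cr the anode: E°cell = +0.40 V, n = 2.
Overall reaction: Fe²⁺(aq) + Cr(s) → Fe(s) + Cr²⁺(aq); Q = [Cr²⁺]^1/[Fe²⁺]^1.
From E = E° − (0.0592/n) log Q: log Q = (E° − E)·n/0.0592 = (+0.40 − (+0.381))·2/0.0592 = 0.6419.
So 1·log[Fe²⁺] = 1·log(0.033) − log Q = -1.4815 − (0.6419) = -2.1234; [Fe²⁺] = 10^(-2.1234) ≈ 0.0075 M.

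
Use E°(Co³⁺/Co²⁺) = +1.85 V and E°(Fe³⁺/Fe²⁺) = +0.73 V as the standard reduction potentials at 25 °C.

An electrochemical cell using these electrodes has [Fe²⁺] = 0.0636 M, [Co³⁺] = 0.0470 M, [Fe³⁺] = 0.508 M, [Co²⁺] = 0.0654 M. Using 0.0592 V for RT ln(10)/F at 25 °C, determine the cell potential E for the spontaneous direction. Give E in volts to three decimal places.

Co³⁺/Co²⁺ is the cathode (higher E°), Fe³⁺/Fe²⁺ the anode: E°cell = +1.85 − (+0.73) = +1.12 V, n = 1.
Overall: Co³⁺(aq) + Fe²⁺(aq) → Co²⁺(aq) + Fe³⁺(aq)
Q = [Co²⁺]·[Fe³⁺] / ([Co³⁺]·[Fe²⁺]); log Q = 1.046.
E = E° − (0.0592/n) log Q = +1.12 − (0.0592/1)(1.046) = +1.058 V.

+1.058 V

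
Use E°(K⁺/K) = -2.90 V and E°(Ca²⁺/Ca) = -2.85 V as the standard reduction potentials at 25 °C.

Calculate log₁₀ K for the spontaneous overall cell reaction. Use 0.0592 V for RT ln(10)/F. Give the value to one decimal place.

1.7

Cathode: Ca²⁺/Ca; anode: K⁺/K. E°cell = +0.05 V, n = 2.
log K = nE°cell / 0.0592 = (2)(+0.05) / 0.0592 = 1.7.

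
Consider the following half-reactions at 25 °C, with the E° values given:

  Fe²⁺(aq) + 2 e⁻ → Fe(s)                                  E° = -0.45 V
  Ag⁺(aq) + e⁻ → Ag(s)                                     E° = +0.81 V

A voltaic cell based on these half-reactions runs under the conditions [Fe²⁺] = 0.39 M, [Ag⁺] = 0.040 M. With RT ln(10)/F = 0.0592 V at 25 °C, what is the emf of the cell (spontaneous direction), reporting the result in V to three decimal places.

Ag⁺/Ag is the cathode (higher E°), Fe²⁺/Fe the anode: E°cell = +0.81 − (-0.45) = +1.26 V, n = 2.
Overall: 2 Ag⁺(aq) + Fe(s) → 2 Ag(s) + Fe²⁺(aq)
Q = [Fe²⁺] / ([Ag⁺]^2); log Q = 2.387.
E = E° − (0.0592/n) log Q = +1.26 − (0.0592/2)(2.387) = +1.189 V.

+1.189 V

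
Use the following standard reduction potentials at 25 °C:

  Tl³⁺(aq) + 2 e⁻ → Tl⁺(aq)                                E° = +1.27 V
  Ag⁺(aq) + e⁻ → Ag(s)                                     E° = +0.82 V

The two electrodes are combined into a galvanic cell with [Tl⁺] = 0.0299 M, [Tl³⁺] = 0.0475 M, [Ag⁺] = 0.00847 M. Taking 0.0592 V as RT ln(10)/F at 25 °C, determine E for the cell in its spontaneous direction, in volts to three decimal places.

+0.579 V

Tl³⁺/Tl⁺ is the cathode (higher E°), Ag⁺/Ag the anode: E°cell = +1.27 − (+0.82) = +0.45 V, n = 2.
Overall: Tl³⁺(aq) + 2 Ag(s) → Tl⁺(aq) + 2 Ag⁺(aq)
Q = [Tl⁺]·[Ag⁺]^2 / ([Tl³⁺]); log Q = -4.345.
E = E° − (0.0592/n) log Q = +0.45 − (0.0592/2)(-4.345) = +0.579 V.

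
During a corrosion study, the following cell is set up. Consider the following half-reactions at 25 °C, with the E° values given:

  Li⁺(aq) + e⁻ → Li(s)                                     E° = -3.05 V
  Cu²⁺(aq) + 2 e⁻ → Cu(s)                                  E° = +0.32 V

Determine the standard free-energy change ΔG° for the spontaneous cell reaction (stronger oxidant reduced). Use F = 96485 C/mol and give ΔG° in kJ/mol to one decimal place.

-650.3 kJ/mol

Cu²⁺/Cu (E° = +0.32 V) is the cathode; Li⁺/Li (E° = -3.05 V) is the anode, so E°cell = +3.37 V.
Balancing electrons gives n = 2 (lcm of 2 and 1).
ΔG° = −nFE° = −(2)(96485)(+3.37) = -650,309 J = -650.3 kJ/mol.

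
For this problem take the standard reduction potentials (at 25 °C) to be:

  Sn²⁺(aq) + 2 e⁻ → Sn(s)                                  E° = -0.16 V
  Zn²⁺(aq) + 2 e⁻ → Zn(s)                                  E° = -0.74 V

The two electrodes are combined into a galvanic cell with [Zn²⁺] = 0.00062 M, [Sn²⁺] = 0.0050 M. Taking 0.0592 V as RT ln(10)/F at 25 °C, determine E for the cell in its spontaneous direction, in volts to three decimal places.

+0.607 V

Sn²⁺/Sn is the cathode (higher E°), Zn²⁺/Zn the anode: E°cell = -0.16 − (-0.74) = +0.58 V, n = 2.
Overall: Sn²⁺(aq) + Zn(s) → Sn(s) + Zn²⁺(aq)
Q = [Zn²⁺] / ([Sn²⁺]); log Q = -0.907.
E = E° − (0.0592/n) log Q = +0.58 − (0.0592/2)(-0.907) = +0.607 V.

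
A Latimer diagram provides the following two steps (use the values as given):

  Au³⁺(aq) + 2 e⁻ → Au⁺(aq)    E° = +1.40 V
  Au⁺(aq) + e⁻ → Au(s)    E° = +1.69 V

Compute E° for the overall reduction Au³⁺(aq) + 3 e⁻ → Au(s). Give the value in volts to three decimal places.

+1.497 V

Standard free energies of sequential steps add: ΔG°₃ = ΔG°₁ + ΔG°₂, so n₃E°₃ = n₁E°₁ + n₂E°₂.
E°₃ = (2×+1.40 + 1×+1.69) / 3 = (+4.490) / 3 = +1.497 V.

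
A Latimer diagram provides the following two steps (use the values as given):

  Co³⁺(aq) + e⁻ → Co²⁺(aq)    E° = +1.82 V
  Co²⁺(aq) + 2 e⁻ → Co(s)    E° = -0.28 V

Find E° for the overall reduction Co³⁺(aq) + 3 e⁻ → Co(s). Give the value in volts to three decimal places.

Since ΔG° = −nFE° is additive over sequential reductions, n₃E°₃ = n₁E°₁ + n₂E°₂.
E°₃ = (1×+1.82 + 2×-0.28) / 3 = (+1.260) / 3 = +0.420 V.

+0.420 V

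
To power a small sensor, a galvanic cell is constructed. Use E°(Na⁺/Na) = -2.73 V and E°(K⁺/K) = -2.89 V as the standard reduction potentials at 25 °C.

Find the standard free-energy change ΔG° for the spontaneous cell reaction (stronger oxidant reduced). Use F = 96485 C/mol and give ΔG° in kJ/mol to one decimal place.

Na⁺/Na (E° = -2.73 V) is the cathode; K⁺/K (E° = -2.89 V) is the anode, so E°cell = +0.16 V.
Balancing electrons gives n = 1 (lcm of 1 and 1).
ΔG° = −nFE° = −(1)(96485)(+0.16) = -15,438 J = -15.4 kJ/mol.

-15.4 kJ/mol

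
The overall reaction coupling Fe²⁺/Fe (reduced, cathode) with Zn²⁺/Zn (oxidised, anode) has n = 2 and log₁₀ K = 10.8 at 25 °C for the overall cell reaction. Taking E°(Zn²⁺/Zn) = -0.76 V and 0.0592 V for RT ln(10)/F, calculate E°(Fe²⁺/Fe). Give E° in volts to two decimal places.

E°cell = (0.0592/n)·log K = (0.0592/2)(10.8) = +0.320 V.
Since Fe²⁺/Fe is the cathode and Zn²⁺/Zn the anode, E°cell = E°(Fe²⁺/Fe) − E°(Zn²⁺/Zn).
So E°(Fe²⁺/Fe) = E°cell + E°(Zn²⁺/Zn) = +0.320 + (-0.76) = -0.44 V.

-0.44 V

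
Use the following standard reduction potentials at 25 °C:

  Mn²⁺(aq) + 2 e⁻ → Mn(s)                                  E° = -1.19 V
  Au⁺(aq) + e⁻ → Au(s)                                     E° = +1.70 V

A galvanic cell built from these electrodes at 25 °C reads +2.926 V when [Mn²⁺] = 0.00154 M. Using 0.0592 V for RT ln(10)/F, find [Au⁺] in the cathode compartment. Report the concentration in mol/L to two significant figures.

Au⁺/Au is the cathode, Mn²⁺/Mn the anode: E°cell = +2.89 V, n = 2.
Overall reaction: 2 Au⁺(aq) + Mn(s) → 2 Au(s) + Mn²⁺(aq); Q = [Mn²⁺]^1/[Au⁺]^2.
From E = E° − (0.0592/n) log Q: log Q = (E° − E)·n/0.0592 = (+2.89 − (+2.926))·2/0.0592 = -1.2162.
So 2·log[Au⁺] = 1·log(0.00154) − log Q = -2.8125 − (-1.2162) = -1.5963; log[Au⁺] = -1.5963 / 2 = -0.7982; [Au⁺] = 10^(-0.7982) ≈ 0.16 M.

0.16 M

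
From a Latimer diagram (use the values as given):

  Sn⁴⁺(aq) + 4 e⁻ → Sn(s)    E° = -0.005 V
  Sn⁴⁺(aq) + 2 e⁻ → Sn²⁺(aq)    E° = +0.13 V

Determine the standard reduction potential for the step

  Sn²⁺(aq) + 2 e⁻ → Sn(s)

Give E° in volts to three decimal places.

-0.140 V

Sequential free energies add, so n₃E°₃ = n₁E°₁ + n₂E°₂.
With n₃ = 4, and the known step contributing 2×(+0.13) V, the unknown satisfies 2·E° = 4×(-0.005) − 2×(+0.13) = -0.280.
E° = -0.280 / 2 = -0.140 V.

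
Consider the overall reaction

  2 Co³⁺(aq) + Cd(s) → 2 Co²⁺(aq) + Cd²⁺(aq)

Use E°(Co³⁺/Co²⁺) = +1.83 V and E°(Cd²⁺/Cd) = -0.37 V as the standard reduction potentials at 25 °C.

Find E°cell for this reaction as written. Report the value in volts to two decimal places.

The Co³⁺/Co²⁺ couple has the higher reduction potential, so it is the cathode; Cd²⁺/Cd is oxidised at the anode.
E°cell = E°(cathode) − E°(anode) = (+1.83) − (-0.37) = +2.20 V.
Since E°cell > 0, the reaction is spontaneous under standard conditions.

+2.20 V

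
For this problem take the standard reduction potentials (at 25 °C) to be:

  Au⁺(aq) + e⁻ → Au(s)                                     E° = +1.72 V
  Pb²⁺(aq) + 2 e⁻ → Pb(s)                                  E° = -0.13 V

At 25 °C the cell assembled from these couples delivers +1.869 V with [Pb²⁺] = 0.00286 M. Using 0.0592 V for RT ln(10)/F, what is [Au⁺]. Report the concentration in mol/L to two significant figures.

0.11 M

Au⁺/Au is the cathode, Pb²⁺/Pb the anode: E°cell = +1.85 V, n = 2.
Overall reaction: 2 Au⁺(aq) + Pb(s) → 2 Au(s) + Pb²⁺(aq); Q = [Pb²⁺]^1/[Au⁺]^2.
From E = E° − (0.0592/n) log Q: log Q = (E° − E)·n/0.0592 = (+1.85 − (+1.869))·2/0.0592 = -0.6419.
So 2·log[Au⁺] = 1·log(0.00286) − log Q = -2.5436 − (-0.6419) = -1.9017; log[Au⁺] = -1.9017 / 2 = -0.9508; [Au⁺] = 10^(-0.9508) ≈ 0.11 M.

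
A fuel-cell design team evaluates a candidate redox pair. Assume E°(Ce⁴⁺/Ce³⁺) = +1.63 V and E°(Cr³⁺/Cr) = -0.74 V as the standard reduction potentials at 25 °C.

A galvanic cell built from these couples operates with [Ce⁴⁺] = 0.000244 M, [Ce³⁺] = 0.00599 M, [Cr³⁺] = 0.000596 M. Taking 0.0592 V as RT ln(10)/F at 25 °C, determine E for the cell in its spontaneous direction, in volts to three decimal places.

Ce⁴⁺/Ce³⁺ is the cathode (higher E°), Cr³⁺/Cr the anode: E°cell = +1.63 − (-0.74) = +2.37 V, n = 3.
Overall: 3 Ce⁴⁺(aq) + Cr(s) → 3 Ce³⁺(aq) + Cr³⁺(aq)
Q = [Ce³⁺]^3·[Cr³⁺] / ([Ce⁴⁺]^3); log Q = 0.945.
E = E° − (0.0592/n) log Q = +2.37 − (0.0592/3)(0.945) = +2.351 V.

+2.351 V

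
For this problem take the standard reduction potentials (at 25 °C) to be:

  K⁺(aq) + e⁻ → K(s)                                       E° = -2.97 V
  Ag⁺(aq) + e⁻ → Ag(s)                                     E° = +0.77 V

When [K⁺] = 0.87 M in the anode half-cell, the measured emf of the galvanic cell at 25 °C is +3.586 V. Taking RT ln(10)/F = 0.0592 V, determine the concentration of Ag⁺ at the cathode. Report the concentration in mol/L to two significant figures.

Ag⁺/Ag is the cathode, K⁺/K the anode: E°cell = +3.74 V, n = 1.
Overall reaction: Ag⁺(aq) + K(s) → Ag(s) + K⁺(aq); Q = [K⁺]^1/[Ag⁺]^1.
From E = E° − (0.0592/n) log Q: log Q = (E° − E)·n/0.0592 = (+3.74 − (+3.586))·1/0.0592 = 2.6014.
So 1·log[Ag⁺] = 1·log(0.87) − log Q = -0.0605 − (2.6014) = -2.6619; [Ag⁺] = 10^(-2.6619) ≈ 0.0022 M.

0.0022 M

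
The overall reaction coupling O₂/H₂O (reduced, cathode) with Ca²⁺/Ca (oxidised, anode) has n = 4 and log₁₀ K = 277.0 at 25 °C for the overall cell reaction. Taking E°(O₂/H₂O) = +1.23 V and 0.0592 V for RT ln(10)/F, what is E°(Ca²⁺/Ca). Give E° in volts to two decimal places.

-2.87 V

E°cell = (0.0592/n)·log K = (0.0592/4)(277.0) = +4.100 V.
Since O₂/H₂O is the cathode and Ca²⁺/Ca the anode, E°cell = E°(O₂/H₂O) − E°(Ca²⁺/Ca).
So E°(Ca²⁺/Ca) = E°(O₂/H₂O) − E°cell = (+1.23) − (+4.100) = -2.87 V.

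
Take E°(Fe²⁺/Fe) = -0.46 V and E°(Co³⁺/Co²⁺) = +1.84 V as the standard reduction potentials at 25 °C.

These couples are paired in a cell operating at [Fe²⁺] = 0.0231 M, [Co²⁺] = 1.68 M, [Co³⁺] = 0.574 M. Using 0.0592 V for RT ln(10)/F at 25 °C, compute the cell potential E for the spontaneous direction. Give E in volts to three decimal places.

+2.321 V

Co³⁺/Co²⁺ is the cathode (higher E°), Fe²⁺/Fe the anode: E°cell = +1.84 − (-0.46) = +2.30 V, n = 2.
Overall: 2 Co³⁺(aq) + Fe(s) → 2 Co²⁺(aq) + Fe²⁺(aq)
Q = [Co²⁺]^2·[Fe²⁺] / ([Co³⁺]^2); log Q = -0.704.
E = E° − (0.0592/n) log Q = +2.30 − (0.0592/2)(-0.704) = +2.321 V.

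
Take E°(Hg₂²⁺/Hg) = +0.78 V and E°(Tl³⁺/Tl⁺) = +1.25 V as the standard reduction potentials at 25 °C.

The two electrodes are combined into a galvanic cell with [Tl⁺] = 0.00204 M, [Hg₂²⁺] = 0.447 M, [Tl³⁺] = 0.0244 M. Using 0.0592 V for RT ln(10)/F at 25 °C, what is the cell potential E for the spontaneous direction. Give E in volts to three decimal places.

+0.512 V

Tl³⁺/Tl⁺ is the cathode (higher E°), Hg₂²⁺/Hg the anode: E°cell = +1.25 − (+0.78) = +0.47 V, n = 2.
Overall: Tl³⁺(aq) + 2 Hg(l) → Tl⁺(aq) + Hg₂²⁺(aq)
Q = [Tl⁺]·[Hg₂²⁺] / ([Tl³⁺]); log Q = -1.427.
E = E° − (0.0592/n) log Q = +0.47 − (0.0592/2)(-1.427) = +0.512 V.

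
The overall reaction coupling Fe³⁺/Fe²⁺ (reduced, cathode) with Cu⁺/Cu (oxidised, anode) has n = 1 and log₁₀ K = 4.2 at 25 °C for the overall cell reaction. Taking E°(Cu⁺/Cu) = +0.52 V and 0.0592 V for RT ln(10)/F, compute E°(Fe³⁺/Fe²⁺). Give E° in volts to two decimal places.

+0.77 V

E°cell = (0.0592/n)·log K = (0.0592/1)(4.2) = +0.249 V.
Since Fe³⁺/Fe²⁺ is the cathode and Cu⁺/Cu the anode, E°cell = E°(Fe³⁺/Fe²⁺) − E°(Cu⁺/Cu).
So E°(Fe³⁺/Fe²⁺) = E°cell + E°(Cu⁺/Cu) = +0.249 + (+0.52) = +0.77 V.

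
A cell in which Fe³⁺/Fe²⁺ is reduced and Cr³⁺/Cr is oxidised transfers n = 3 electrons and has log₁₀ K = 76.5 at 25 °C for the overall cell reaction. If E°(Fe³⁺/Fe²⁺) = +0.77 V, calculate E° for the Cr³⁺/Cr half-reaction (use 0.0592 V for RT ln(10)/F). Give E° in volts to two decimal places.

-0.74 V

E°cell = (0.0592/n)·log K = (0.0592/3)(76.5) = +1.510 V.
Since Fe³⁺/Fe²⁺ is the cathode and Cr³⁺/Cr the anode, E°cell = E°(Fe³⁺/Fe²⁺) − E°(Cr³⁺/Cr).
So E°(Cr³⁺/Cr) = E°(Fe³⁺/Fe²⁺) − E°cell = (+0.77) − (+1.510) = -0.74 V.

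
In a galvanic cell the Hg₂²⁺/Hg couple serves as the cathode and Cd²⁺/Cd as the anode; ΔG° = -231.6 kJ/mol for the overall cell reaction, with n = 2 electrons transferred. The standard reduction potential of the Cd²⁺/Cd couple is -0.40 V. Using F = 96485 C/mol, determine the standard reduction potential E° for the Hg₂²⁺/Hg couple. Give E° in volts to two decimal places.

+0.80 V

E°cell = −ΔG°/(nF) = −(-231.6×10³)/((2)(96485)) = +1.200 V.
Since Hg₂²⁺/Hg is the cathode and Cd²⁺/Cd the anode, E°cell = E°(Hg₂²⁺/Hg) − E°(Cd²⁺/Cd).
So E°(Hg₂²⁺/Hg) = E°cell + E°(Cd²⁺/Cd) = +1.200 + (-0.40) = +0.80 V.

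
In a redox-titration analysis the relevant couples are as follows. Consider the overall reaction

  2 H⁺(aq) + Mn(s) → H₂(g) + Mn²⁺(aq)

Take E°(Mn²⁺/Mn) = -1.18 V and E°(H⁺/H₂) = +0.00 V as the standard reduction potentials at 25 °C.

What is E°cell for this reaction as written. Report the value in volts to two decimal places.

+1.18 V

The H⁺/H₂ couple has the higher reduction potential, so it is the cathode; Mn²⁺/Mn is oxidised at the anode.
E°cell = E°(cathode) − E°(anode) = (+0.00) − (-1.18) = +1.18 V.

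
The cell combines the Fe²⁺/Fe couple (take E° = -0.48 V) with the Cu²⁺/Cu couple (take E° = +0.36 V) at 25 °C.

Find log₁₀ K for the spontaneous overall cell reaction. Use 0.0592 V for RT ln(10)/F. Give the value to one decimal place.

28.4

Cathode: Cu²⁺/Cu; anode: Fe²⁺/Fe. E°cell = +0.84 V, n = 2.
log K = nE°cell / 0.0592 = (2)(+0.84) / 0.0592 = 28.4.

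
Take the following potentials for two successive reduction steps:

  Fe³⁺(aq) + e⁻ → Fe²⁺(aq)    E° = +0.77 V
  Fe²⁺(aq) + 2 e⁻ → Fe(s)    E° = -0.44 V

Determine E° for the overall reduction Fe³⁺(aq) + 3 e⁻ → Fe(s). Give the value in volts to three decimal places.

Adding the free-energy changes (−nFE°) of the two steps gives −n₃FE°₃ = −n₁FE°₁ − n₂FE°₂.
E°₃ = (1×+0.77 + 2×-0.44) / 3 = (-0.110) / 3 = -0.037 V.

-0.037 V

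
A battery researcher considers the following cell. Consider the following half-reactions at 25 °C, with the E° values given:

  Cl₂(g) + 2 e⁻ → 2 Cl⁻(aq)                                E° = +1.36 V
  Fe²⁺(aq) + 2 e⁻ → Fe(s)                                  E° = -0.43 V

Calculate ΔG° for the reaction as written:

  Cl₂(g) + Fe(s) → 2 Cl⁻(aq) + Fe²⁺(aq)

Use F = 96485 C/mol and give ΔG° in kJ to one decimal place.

-345.4 kJ

As written, Cl₂/Cl⁻ is reduced (cathode) and Fe²⁺/Fe is oxidised (anode), so E°cell = (+1.36) − (-0.43) = +1.79 V.
Balancing electrons gives n = 2.
ΔG° = −nFE° = −(2)(96485)(+1.79) = -345,416 J = -345.4 kJ.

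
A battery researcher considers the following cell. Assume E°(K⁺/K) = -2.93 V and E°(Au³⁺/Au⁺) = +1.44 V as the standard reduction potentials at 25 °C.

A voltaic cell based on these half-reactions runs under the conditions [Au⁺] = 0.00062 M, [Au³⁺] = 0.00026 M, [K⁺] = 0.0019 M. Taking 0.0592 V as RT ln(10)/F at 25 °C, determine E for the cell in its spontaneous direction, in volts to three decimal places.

Au³⁺/Au⁺ is the cathode (higher E°), K⁺/K the anode: E°cell = +1.44 − (-2.93) = +4.37 V, n = 2.
Overall: Au³⁺(aq) + 2 K(s) → Au⁺(aq) + 2 K⁺(aq)
Q = [Au⁺]·[K⁺]^2 / ([Au³⁺]); log Q = -5.065.
E = E° − (0.0592/n) log Q = +4.37 − (0.0592/2)(-5.065) = +4.520 V.

+4.520 V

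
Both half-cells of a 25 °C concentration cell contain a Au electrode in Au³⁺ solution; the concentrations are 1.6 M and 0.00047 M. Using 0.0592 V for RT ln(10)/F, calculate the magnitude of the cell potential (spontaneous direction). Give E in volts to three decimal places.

For a concentration cell E°cell = 0. The 1.6 M side is the cathode (reduction is favoured where [Au³⁺] is higher).
With n = 3, E = −(0.0592/3) log([Au³⁺]ₐₙ/[Au³⁺]꜀ₐₜ) = −(0.0592/3) log(0.00047/1.6) = −(0.0592/3)(-3.532) = +0.070 V.

+0.070 V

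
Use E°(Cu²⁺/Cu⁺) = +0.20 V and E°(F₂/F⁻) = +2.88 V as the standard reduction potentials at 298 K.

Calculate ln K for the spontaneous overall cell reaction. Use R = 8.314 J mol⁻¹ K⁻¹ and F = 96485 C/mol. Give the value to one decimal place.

208.7

Cathode: F₂/F⁻; anode: Cu²⁺/Cu⁺. E°cell = (+2.88) − (+0.20) = +2.68 V, with n = 2.
ΔG° = −nFE° = −RT ln K, so ln K = nFE°/(RT) = (2)(96485)(+2.68) / ((8.314)(298)) = 208.736.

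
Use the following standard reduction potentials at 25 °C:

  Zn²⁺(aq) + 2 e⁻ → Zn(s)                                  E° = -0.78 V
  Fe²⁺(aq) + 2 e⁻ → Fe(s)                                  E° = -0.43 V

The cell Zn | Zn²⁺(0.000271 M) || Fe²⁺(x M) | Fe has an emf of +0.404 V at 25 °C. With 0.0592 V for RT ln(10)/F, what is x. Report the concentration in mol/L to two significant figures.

0.018 M

Fe²⁺/Fe is the cathode, Zn²⁺/Zn the anode: E°cell = +0.35 V, n = 2.
Overall reaction: Fe²⁺(aq) + Zn(s) → Fe(s) + Zn²⁺(aq); Q = [Zn²⁺]^1/[Fe²⁺]^1.
From E = E° − (0.0592/n) log Q: log Q = (E° − E)·n/0.0592 = (+0.35 − (+0.404))·2/0.0592 = -1.8243.
So 1·log[Fe²⁺] = 1·log(0.000271) − log Q = -3.5670 − (-1.8243) = -1.7427; [Fe²⁺] = 10^(-1.7427) ≈ 0.018 M.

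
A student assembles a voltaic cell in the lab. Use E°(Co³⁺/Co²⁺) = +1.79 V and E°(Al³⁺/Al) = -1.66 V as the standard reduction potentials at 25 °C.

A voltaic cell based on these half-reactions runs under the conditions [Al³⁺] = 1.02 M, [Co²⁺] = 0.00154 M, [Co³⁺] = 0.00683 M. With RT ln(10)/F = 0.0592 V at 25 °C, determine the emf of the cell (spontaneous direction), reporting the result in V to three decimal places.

+3.488 V

Co³⁺/Co²⁺ is the cathode (higher E°), Al³⁺/Al the anode: E°cell = +1.79 − (-1.66) = +3.45 V, n = 3.
Overall: 3 Co³⁺(aq) + Al(s) → 3 Co²⁺(aq) + Al³⁺(aq)
Q = [Co²⁺]^3·[Al³⁺] / ([Co³⁺]^3); log Q = -1.932.
E = E° − (0.0592/n) log Q = +3.45 − (0.0592/3)(-1.932) = +3.488 V.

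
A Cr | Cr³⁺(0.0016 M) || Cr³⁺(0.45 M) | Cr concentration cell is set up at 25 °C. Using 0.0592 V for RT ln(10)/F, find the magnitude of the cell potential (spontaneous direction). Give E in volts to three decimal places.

+0.048 V

For a concentration cell E°cell = 0. The 0.45 M side is the cathode (reduction is favoured where [Cr³⁺] is higher).
With n = 3, E = −(0.0592/3) log([Cr³⁺]ₐₙ/[Cr³⁺]꜀ₐₜ) = −(0.0592/3) log(0.0016/0.45) = −(0.0592/3)(-2.449) = +0.048 V.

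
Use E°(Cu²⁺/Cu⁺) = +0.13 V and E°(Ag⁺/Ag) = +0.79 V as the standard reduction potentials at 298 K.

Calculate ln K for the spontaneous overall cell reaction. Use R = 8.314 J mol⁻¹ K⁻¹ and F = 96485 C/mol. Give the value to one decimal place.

Cathode: Ag⁺/Ag; anode: Cu²⁺/Cu⁺. E°cell = (+0.79) − (+0.13) = +0.66 V, with n = 1.
ΔG° = −nFE° = −RT ln K, so ln K = nFE°/(RT) = (1)(96485)(+0.66) / ((8.314)(298)) = 25.703.

25.7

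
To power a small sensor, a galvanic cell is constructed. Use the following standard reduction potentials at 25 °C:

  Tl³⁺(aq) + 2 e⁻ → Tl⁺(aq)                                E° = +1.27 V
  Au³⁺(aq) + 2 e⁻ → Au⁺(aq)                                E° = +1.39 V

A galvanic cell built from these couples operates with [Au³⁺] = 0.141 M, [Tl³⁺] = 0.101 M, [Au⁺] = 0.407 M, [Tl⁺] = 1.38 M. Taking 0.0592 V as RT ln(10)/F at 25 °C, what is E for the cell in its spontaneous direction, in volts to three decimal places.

+0.140 V

Au³⁺/Au⁺ is the cathode (higher E°), Tl³⁺/Tl⁺ the anode: E°cell = +1.39 − (+1.27) = +0.12 V, n = 2.
Overall: Au³⁺(aq) + Tl⁺(aq) → Au⁺(aq) + Tl³⁺(aq)
Q = [Au⁺]·[Tl³⁺] / ([Au³⁺]·[Tl⁺]); log Q = -0.675.
E = E° − (0.0592/n) log Q = +0.12 − (0.0592/2)(-0.675) = +0.140 V.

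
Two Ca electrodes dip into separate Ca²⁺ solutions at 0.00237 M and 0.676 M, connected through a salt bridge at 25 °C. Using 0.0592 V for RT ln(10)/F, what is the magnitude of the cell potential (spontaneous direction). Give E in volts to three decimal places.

For a concentration cell E°cell = 0. The 0.676 M side is the cathode (reduction is favoured where [Ca²⁺] is higher).
With n = 2, E = −(0.0592/2) log([Ca²⁺]ₐₙ/[Ca²⁺]꜀ₐₜ) = −(0.0592/2) log(0.00237/0.676) = −(0.0592/2)(-2.455) = +0.073 V.

+0.073 V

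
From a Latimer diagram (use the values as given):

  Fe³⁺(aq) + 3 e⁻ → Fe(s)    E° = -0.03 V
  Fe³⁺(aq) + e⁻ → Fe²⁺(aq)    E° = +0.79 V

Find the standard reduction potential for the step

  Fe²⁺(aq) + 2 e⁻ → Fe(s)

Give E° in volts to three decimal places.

Sequential free energies add, so n₃E°₃ = n₁E°₁ + n₂E°₂.
With n₃ = 3, and the known step contributing 1×(+0.79) V, the unknown satisfies 2·E° = 3×(-0.03) − 1×(+0.79) = -0.880.
E° = -0.880 / 2 = -0.440 V.

-0.440 V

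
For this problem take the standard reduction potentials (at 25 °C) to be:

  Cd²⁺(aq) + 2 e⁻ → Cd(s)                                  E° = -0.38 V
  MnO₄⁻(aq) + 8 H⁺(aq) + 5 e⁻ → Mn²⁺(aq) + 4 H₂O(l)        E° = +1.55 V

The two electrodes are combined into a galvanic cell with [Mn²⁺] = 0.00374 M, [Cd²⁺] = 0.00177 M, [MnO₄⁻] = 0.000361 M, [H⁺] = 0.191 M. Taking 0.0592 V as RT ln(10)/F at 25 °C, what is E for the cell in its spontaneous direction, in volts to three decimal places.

MnO₄⁻/Mn²⁺ is the cathode (higher E°), Cd²⁺/Cd the anode: E°cell = +1.55 − (-0.38) = +1.93 V, n = 10.
Overall: 2 MnO₄⁻(aq) + 16 H⁺(aq) + 5 Cd(s) → 2 Mn²⁺(aq) + 8 H₂O(l) + 5 Cd²⁺(aq)
Q = [Mn²⁺]^2·[Cd²⁺]^5 / ([MnO₄⁻]^2·[H⁺]^16); log Q = -0.226.
E = E° − (0.0592/n) log Q = +1.93 − (0.0592/10)(-0.226) = +1.931 V.

+1.931 V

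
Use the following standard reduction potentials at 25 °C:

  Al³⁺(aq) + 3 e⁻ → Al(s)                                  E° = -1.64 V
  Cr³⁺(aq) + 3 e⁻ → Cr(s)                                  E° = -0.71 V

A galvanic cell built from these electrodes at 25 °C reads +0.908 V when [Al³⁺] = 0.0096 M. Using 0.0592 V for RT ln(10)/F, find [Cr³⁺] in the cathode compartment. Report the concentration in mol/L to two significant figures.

0.00074 M

Cr³⁺/Cr is the cathode, Al³⁺/Al the anode: E°cell = +0.93 V, n = 3.
Overall reaction: Cr³⁺(aq) + Al(s) → Cr(s) + Al³⁺(aq); Q = [Al³⁺]^1/[Cr³⁺]^1.
From E = E° − (0.0592/n) log Q: log Q = (E° − E)·n/0.0592 = (+0.93 − (+0.908))·3/0.0592 = 1.1149.
So 1·log[Cr³⁺] = 1·log(0.0096) − log Q = -2.0177 − (1.1149) = -3.1326; [Cr³⁺] = 10^(-3.1326) ≈ 0.00074 M.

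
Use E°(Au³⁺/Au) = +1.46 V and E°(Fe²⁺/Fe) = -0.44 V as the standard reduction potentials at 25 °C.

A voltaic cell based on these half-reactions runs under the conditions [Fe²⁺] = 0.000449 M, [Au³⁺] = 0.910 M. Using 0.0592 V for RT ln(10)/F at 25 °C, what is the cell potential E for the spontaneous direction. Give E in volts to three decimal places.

Au³⁺/Au is the cathode (higher E°), Fe²⁺/Fe the anode: E°cell = +1.46 − (-0.44) = +1.90 V, n = 6.
Overall: 2 Au³⁺(aq) + 3 Fe(s) → 2 Au(s) + 3 Fe²⁺(aq)
Q = [Fe²⁺]^3 / ([Au³⁺]^2); log Q = -9.961.
E = E° − (0.0592/n) log Q = +1.90 − (0.0592/6)(-9.961) = +1.998 V.

+1.998 V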